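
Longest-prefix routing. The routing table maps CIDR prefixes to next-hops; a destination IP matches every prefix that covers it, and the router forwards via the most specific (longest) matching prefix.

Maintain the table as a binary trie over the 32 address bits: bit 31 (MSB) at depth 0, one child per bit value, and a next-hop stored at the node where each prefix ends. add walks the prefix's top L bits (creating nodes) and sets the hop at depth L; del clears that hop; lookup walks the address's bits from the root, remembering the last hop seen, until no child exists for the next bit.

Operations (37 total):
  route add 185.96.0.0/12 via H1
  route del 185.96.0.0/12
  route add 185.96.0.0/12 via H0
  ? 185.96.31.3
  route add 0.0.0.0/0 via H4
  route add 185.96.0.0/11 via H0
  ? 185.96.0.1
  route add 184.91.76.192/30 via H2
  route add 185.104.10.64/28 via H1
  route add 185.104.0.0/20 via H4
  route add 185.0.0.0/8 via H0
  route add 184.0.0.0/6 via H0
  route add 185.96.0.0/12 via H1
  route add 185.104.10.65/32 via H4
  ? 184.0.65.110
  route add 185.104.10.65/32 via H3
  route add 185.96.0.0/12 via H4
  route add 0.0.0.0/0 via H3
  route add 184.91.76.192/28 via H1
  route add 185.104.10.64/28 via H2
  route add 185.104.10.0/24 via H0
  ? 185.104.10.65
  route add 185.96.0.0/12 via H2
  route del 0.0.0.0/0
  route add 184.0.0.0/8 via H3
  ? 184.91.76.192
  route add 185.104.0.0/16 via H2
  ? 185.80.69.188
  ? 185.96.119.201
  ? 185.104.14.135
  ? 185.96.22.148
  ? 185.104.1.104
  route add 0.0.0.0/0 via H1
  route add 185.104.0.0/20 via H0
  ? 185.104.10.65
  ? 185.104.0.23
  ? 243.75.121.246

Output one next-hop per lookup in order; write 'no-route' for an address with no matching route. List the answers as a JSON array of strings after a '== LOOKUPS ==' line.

Trace:
  + 185.96.0.0/12 (H1) depth=12
  - 185.96.0.0/12 clear@12
  + 185.96.0.0/12 (H0) depth=12
  lookup 185.96.31.3: bits 101110010110 walk d0:-→d1:-→d2:-→d3:-→d4:-→d5:-→d6:-→d7:-→d8:-→d9:-→d10:-→d11:-→d12:H0 -> H0
  + 0.0.0.0/0 (H4) depth=0
  + 185.96.0.0/11 (H0) depth=11
  lookup 185.96.0.1: bits 101110010110 walk d0:H4→d1:-→d2:-→d3:-→d4:-→d5:-→d6:-→d7:-→d8:-→d9:-→d10:-→d11:H0→d12:H0 -> H0
  + 184.91.76.192/30 (H2) depth=30
  + 185.104.10.64/28 (H1) depth=28
  + 185.104.0.0/20 (H4) depth=20
  + 185.0.0.0/8 (H0) depth=8
  + 184.0.0.0/6 (H0) depth=6
  + 185.96.0.0/12 (H1) depth=12
  + 185.104.10.65/32 (H4) depth=32
  lookup 184.0.65.110: bits 101110000 walk d0:H4→d1:-→d2:-→d3:-→d4:-→d5:-→d6:H0→d7:-→d8:-→d9:- -> H0
  + 185.104.10.65/32 (H3) depth=32
  + 185.96.0.0/12 (H4) depth=12
  + 0.0.0.0/0 (H3) depth=0
  + 184.91.76.192/28 (H1) depth=28
  + 185.104.10.64/28 (H2) depth=28
  + 185.104.10.0/24 (H0) depth=24
  lookup 185.104.10.65: bits 10111001011010000000101001000001 walk d0:H3→d1:-→d2:-→d3:-→d4:-→d5:-→d6:H0→d7:-→d8:H0→d9:-→d10:-→d11:H0→d12:H4→d13:-→d14:-→d15:-→d16:-→d17:-→d18:-→d19:-→d20:H4→d21:-→d22:-→d23:-→d24:H0→d25:-→d26:-→d27:-→d28:H2→d29:-→d30:-→d31:-→d32:H3 -> H3
  + 185.96.0.0/12 (H2) depth=12
  - 0.0.0.0/0 clear@0
  + 184.0.0.0/8 (H3) depth=8
  lookup 184.91.76.192: bits 101110000101101101001100110000 walk d0:-→d1:-→d2:-→d3:-→d4:-→d5:-→d6:H0→d7:-→d8:H3→d9:-→d10:-→d11:-→d12:-→d13:-→d14:-→d15:-→d16:-→d17:-→d18:-→d19:-→d20:-→d21:-→d22:-→d23:-→d24:-→d25:-→d26:-→d27:-→d28:H1→d29:-→d30:H2 -> H2
  + 185.104.0.0/16 (H2) depth=16
  lookup 185.80.69.188: bits 1011100101 walk d0:-→d1:-→d2:-→d3:-→d4:-→d5:-→d6:H0→d7:-→d8:H0→d9:-→d10:- -> H0
  lookup 185.96.119.201: bits 101110010110 walk d0:-→d1:-→d2:-→d3:-→d4:-→d5:-→d6:H0→d7:-→d8:H0→d9:-→d10:-→d11:H0→d12:H2 -> H2
  lookup 185.104.14.135: bits 101110010110100000001 walk d0:-→d1:-→d2:-→d3:-→d4:-→d5:-→d6:H0→d7:-→d8:H0→d9:-→d10:-→d11:H0→d12:H2→d13:-→d14:-→d15:-→d16:H2→d17:-→d18:-→d19:-→d20:H4→d21:- -> H4
  lookup 185.96.22.148: bits 101110010110 walk d0:-→d1:-→d2:-→d3:-→d4:-→d5:-→d6:H0→d7:-→d8:H0→d9:-→d10:-→d11:H0→d12:H2 -> H2
  lookup 185.104.1.104: bits 10111001011010000000 walk d0:-→d1:-→d2:-→d3:-→d4:-→d5:-→d6:H0→d7:-→d8:H0→d9:-→d10:-→d11:H0→d12:H2→d13:-→d14:-→d15:-→d16:H2→d17:-→d18:-→d19:-→d20:H4 -> H4
  + 0.0.0.0/0 (H1) depth=0
  + 185.104.0.0/20 (H0) depth=20
  lookup 185.104.10.65: bits 10111001011010000000101001000001 walk d0:H1→d1:-→d2:-→d3:-→d4:-→d5:-→d6:H0→d7:-→d8:H0→d9:-→d10:-→d11:H0→d12:H2→d13:-→d14:-→d15:-→d16:H2→d17:-→d18:-→d19:-→d20:H0→d21:-→d22:-→d23:-→d24:H0→d25:-→d26:-→d27:-→d28:H2→d29:-→d30:-→d31:-→d32:H3 -> H3
  lookup 185.104.0.23: bits 10111001011010000000 walk d0:H1→d1:-→d2:-→d3:-→d4:-→d5:-→d6:H0→d7:-→d8:H0→d9:-→d10:-→d11:H0→d12:H2→d13:-→d14:-→d15:-→d16:H2→d17:-→d18:-→d19:-→d20:H0 -> H0
  lookup 243.75.121.246: bits 1 walk d0:H1→d1:- -> H1

== LOOKUPS ==
["H0","H0","H0","H3","H2","H0","H2","H4","H2","H4","H3","H0","H1"]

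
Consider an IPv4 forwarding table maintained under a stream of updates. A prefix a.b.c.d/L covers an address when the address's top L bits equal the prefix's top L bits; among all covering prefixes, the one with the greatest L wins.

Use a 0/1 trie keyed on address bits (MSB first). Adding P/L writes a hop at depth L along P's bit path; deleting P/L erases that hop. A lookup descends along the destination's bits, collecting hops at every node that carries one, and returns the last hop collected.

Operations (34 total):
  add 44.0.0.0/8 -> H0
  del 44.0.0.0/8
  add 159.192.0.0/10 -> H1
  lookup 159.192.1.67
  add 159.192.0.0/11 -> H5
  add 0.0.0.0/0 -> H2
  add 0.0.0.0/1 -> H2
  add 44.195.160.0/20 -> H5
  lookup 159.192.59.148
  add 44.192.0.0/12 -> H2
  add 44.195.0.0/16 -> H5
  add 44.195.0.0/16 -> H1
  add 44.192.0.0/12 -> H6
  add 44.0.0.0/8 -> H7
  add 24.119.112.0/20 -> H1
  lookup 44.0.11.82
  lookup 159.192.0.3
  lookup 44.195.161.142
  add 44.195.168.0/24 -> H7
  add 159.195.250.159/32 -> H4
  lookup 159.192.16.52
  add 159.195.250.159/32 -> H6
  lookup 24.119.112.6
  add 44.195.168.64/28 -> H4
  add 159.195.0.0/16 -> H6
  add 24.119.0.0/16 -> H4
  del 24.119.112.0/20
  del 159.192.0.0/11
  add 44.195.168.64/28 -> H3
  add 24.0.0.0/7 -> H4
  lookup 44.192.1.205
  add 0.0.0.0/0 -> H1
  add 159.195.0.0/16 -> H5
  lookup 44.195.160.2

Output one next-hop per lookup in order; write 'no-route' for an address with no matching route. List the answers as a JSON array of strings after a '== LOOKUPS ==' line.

Apply in order:
  add 44.0.0.0/8 -> H0 at depth 8
  - 44.0.0.0/8 clear@8
  add 159.192.0.0/10 -> H1 at depth 10
  Q 159.192.1.67: descend 1001111111 ; hops seen [H1] ; pick H1
  add 159.192.0.0/11 -> H5 at depth 11
  add 0.0.0.0/0 -> H2 at depth 0
  add 0.0.0.0/1 -> H2 at depth 1
  add 44.195.160.0/20 -> H5 at depth 20
  Q 159.192.59.148: descend 10011111110 ; hops seen [H2,H1,H5] ; pick H5
  add 44.192.0.0/12 -> H2 at depth 12
  add 44.195.0.0/16 -> H5 at depth 16
  add 44.195.0.0/16 -> H1 at depth 16
  add 44.192.0.0/12 -> H6 at depth 12
  add 44.0.0.0/8 -> H7 at depth 8
  add 24.119.112.0/20 -> H1 at depth 20
  Q 44.0.11.82: descend 00101100 ; hops seen [H2,H2,H7] ; pick H7
  Q 159.192.0.3: descend 10011111110 ; hops seen [H2,H1,H5] ; pick H5
  Q 44.195.161.142: descend 00101100110000111010 ; hops seen [H2,H2,H7,H6,H1,H5] ; pick H5
  add 44.195.168.0/24 -> H7 at depth 24
  add 159.195.250.159/32 -> H4 at depth 32
  Q 159.192.16.52: descend 10011111110000 ; hops seen [H2,H1,H5] ; pick H5
  add 159.195.250.159/32 -> H6 at depth 32
  Q 24.119.112.6: descend 00011000011101110111 ; hops seen [H2,H2,H1] ; pick H1
  add 44.195.168.64/28 -> H4 at depth 28
  add 159.195.0.0/16 -> H6 at depth 16
  add 24.119.0.0/16 -> H4 at depth 16
  - 24.119.112.0/20 clear@20
  - 159.192.0.0/11 clear@11
  add 44.195.168.64/28 -> H3 at depth 28
  add 24.0.0.0/7 -> H4 at depth 7
  Q 44.192.1.205: descend 00101100110000 ; hops seen [H2,H2,H7,H6] ; pick H6
  add 0.0.0.0/0 -> H1 at depth 0
  add 159.195.0.0/16 -> H5 at depth 16
  Q 44.195.160.2: descend 00101100110000111010 ; hops seen [H1,H2,H7,H6,H1,H5] ; pick H5

== LOOKUPS ==
["H1","H5","H7","H5","H5","H5","H1","H6","H5"]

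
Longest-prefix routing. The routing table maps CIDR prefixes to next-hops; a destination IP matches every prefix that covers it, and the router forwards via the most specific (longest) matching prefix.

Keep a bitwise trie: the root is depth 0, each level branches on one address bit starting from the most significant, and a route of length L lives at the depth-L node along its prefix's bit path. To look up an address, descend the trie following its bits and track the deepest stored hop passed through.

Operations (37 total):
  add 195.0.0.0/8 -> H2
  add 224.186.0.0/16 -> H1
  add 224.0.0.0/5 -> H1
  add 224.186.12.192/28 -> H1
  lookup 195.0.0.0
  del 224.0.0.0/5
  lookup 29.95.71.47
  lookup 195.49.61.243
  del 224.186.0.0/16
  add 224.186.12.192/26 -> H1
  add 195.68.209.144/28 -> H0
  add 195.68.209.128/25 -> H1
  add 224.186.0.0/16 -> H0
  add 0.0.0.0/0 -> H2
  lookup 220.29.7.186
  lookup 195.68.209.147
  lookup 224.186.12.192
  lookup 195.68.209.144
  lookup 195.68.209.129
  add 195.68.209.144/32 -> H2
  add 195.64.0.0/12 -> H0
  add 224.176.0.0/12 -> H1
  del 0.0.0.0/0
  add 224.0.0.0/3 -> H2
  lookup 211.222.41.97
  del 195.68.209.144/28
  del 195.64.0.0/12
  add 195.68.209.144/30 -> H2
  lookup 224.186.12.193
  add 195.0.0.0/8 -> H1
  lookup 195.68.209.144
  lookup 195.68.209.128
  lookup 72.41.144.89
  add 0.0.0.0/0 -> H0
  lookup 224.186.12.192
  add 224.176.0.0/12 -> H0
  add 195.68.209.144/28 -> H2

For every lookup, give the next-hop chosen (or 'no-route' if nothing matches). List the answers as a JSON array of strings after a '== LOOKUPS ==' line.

Trace:
  add 195.0.0.0/8 -> H2 at depth 8
  add 224.186.0.0/16 -> H1 at depth 16
  add 224.0.0.0/5 -> H1 at depth 5
  add 224.186.12.192/28 -> H1 at depth 28
  Q 195.0.0.0: descend 11000011 ; hops seen [H2] ; pick H2
  del 224.0.0.0/5 (clear depth 5)
  Q 29.95.71.47: descend ε ; hops seen [∅] ; pick no-route
  Q 195.49.61.243: descend 11000011 ; hops seen [H2] ; pick H2
  del 224.186.0.0/16 (clear depth 16)
  add 224.186.12.192/26 -> H1 at depth 26
  add 195.68.209.144/28 -> H0 at depth 28
  add 195.68.209.128/25 -> H1 at depth 25
  add 224.186.0.0/16 -> H0 at depth 16
  add 0.0.0.0/0 -> H2 at depth 0
  Q 220.29.7.186: descend 110 ; hops seen [H2] ; pick H2
  Q 195.68.209.147: descend 1100001101000100110100011001 ; hops seen [H2,H2,H1,H0] ; pick H0
  Q 224.186.12.192: descend 1110000010111010000011001100 ; hops seen [H2,H0,H1,H1] ; pick H1
  Q 195.68.209.144: descend 1100001101000100110100011001 ; hops seen [H2,H2,H1,H0] ; pick H0
  Q 195.68.209.129: descend 110000110100010011010001100 ; hops seen [H2,H2,H1] ; pick H1
  add 195.68.209.144/32 -> H2 at depth 32
  add 195.64.0.0/12 -> H0 at depth 12
  add 224.176.0.0/12 -> H1 at depth 12
  del 0.0.0.0/0 (clear depth 0)
  add 224.0.0.0/3 -> H2 at depth 3
  Q 211.222.41.97: descend 110 ; hops seen [∅] ; pick no-route
  del 195.68.209.144/28 (clear depth 28)
  del 195.64.0.0/12 (clear depth 12)
  add 195.68.209.144/30 -> H2 at depth 30
  Q 224.186.12.193: descend 1110000010111010000011001100 ; hops seen [H2,H1,H0,H1,H1] ; pick H1
  add 195.0.0.0/8 -> H1 at depth 8
  Q 195.68.209.144: descend 11000011010001001101000110010000 ; hops seen [H1,H1,H2,H2] ; pick H2
  Q 195.68.209.128: descend 110000110100010011010001100 ; hops seen [H1,H1] ; pick H1
  Q 72.41.144.89: descend ε ; hops seen [∅] ; pick no-route
  add 0.0.0.0/0 -> H0 at depth 0
  Q 224.186.12.192: descend 1110000010111010000011001100 ; hops seen [H0,H2,H1,H0,H1,H1] ; pick H1
  add 224.176.0.0/12 -> H0 at depth 12
  add 195.68.209.144/28 -> H2 at depth 28

== LOOKUPS ==
["H2","no-route","H2","H2","H0","H1","H0","H1","no-route","H1","H2","H1","no-route","H1"]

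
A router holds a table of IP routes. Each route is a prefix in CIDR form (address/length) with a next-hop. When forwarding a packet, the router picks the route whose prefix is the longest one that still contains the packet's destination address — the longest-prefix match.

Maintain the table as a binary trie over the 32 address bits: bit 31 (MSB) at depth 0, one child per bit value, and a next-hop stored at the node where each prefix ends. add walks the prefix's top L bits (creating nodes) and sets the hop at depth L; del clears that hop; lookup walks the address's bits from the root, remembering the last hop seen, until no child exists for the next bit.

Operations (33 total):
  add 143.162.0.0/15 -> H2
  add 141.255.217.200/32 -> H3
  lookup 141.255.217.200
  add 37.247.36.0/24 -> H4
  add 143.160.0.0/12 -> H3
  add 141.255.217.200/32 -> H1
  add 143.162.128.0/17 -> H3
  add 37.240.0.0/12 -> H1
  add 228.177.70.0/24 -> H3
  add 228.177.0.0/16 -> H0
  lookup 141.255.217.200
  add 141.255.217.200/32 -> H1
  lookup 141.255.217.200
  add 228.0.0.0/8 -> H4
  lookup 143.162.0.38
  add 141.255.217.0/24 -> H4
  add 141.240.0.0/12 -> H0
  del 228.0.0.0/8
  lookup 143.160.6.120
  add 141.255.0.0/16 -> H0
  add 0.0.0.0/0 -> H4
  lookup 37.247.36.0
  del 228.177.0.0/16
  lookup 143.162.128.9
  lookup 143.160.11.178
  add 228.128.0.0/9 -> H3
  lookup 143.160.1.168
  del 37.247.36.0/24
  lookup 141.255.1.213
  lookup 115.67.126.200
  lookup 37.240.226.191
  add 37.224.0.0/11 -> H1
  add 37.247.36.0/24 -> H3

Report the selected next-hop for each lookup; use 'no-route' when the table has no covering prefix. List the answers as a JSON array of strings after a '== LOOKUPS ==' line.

Trace:
  + 143.162.0.0/15 (H2) depth=15
  + 141.255.217.200/32 (H3) depth=32
  Q 141.255.217.200: descend 10001101111111111101100111001000 ; hops seen [H3] ; pick H3
  + 37.247.36.0/24 (H4) depth=24
  + 143.160.0.0/12 (H3) depth=12
  + 141.255.217.200/32 (H1) depth=32
  + 143.162.128.0/17 (H3) depth=17
  + 37.240.0.0/12 (H1) depth=12
  + 228.177.70.0/24 (H3) depth=24
  + 228.177.0.0/16 (H0) depth=16
  Q 141.255.217.200: descend 10001101111111111101100111001000 ; hops seen [H1] ; pick H1
  + 141.255.217.200/32 (H1) depth=32
  Q 141.255.217.200: descend 10001101111111111101100111001000 ; hops seen [H1] ; pick H1
  + 228.0.0.0/8 (H4) depth=8
  Q 143.162.0.38: descend 1000111110100010 ; hops seen [H3,H2] ; pick H2
  + 141.255.217.0/24 (H4) depth=24
  + 141.240.0.0/12 (H0) depth=12
  - 228.0.0.0/8 clear@8
  Q 143.160.6.120: descend 10001111101000 ; hops seen [H3] ; pick H3
  + 141.255.0.0/16 (H0) depth=16
  + 0.0.0.0/0 (H4) depth=0
  Q 37.247.36.0: descend 001001011111011100100100 ; hops seen [H4,H1,H4] ; pick H4
  - 228.177.0.0/16 clear@16
  Q 143.162.128.9: descend 10001111101000101 ; hops seen [H4,H3,H2,H3] ; pick H3
  Q 143.160.11.178: descend 10001111101000 ; hops seen [H4,H3] ; pick H3
  + 228.128.0.0/9 (H3) depth=9
  Q 143.160.1.168: descend 10001111101000 ; hops seen [H4,H3] ; pick H3
  - 37.247.36.0/24 clear@24
  Q 141.255.1.213: descend 1000110111111111 ; hops seen [H4,H0,H0] ; pick H0
  Q 115.67.126.200: descend 0 ; hops seen [H4] ; pick H4
  Q 37.240.226.191: descend 0010010111110 ; hops seen [H4,H1] ; pick H1
  + 37.224.0.0/11 (H1) depth=11
  + 37.247.36.0/24 (H3) depth=24

== LOOKUPS ==
["H3","H1","H1","H2","H3","H4","H3","H3","H3","H0","H4","H1"]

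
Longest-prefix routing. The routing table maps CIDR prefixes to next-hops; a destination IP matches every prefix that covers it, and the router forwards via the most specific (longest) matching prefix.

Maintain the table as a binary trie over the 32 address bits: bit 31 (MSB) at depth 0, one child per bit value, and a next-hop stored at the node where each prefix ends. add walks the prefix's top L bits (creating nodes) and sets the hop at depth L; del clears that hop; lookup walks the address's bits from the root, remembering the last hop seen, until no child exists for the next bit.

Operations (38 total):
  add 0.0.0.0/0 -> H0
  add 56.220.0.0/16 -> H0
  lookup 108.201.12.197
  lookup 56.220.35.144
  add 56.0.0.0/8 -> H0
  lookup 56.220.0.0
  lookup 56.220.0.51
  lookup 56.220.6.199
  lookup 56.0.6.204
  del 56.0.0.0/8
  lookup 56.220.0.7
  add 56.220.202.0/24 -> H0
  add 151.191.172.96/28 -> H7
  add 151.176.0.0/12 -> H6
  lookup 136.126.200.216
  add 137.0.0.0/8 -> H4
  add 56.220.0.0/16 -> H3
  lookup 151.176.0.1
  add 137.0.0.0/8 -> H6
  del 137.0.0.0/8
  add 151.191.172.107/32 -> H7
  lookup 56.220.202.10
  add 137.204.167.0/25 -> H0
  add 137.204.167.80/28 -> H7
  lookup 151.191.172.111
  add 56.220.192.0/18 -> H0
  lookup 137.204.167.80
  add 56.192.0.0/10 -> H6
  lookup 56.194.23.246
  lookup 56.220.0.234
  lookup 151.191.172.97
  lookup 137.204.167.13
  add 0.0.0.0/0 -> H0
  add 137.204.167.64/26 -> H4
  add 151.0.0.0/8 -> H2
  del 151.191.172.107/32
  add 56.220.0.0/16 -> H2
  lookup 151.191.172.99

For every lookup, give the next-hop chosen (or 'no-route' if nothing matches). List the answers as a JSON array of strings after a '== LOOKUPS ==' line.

Apply in order:
  add 0.0.0.0/0 -> H0 at depth 0
  add 56.220.0.0/16 -> H0 at depth 16
  ? 108.201.12.197  path d0:H0→d1:-  best=H0
  ? 56.220.35.144  path d0:H0→d1:-→d2:-→d3:-→d4:-→d5:-→d6:-→d7:-→d8:-→d9:-→d10:-→d11:-→d12:-→d13:-→d14:-→d15:-→d16:H0  best=H0
  add 56.0.0.0/8 -> H0 at depth 8
  ? 56.220.0.0  path d0:H0→d1:-→d2:-→d3:-→d4:-→d5:-→d6:-→d7:-→d8:H0→d9:-→d10:-→d11:-→d12:-→d13:-→d14:-→d15:-→d16:H0  best=H0
  ? 56.220.0.51  path d0:H0→d1:-→d2:-→d3:-→d4:-→d5:-→d6:-→d7:-→d8:H0→d9:-→d10:-→d11:-→d12:-→d13:-→d14:-→d15:-→d16:H0  best=H0
  ? 56.220.6.199  path d0:H0→d1:-→d2:-→d3:-→d4:-→d5:-→d6:-→d7:-→d8:H0→d9:-→d10:-→d11:-→d12:-→d13:-→d14:-→d15:-→d16:H0  best=H0
  ? 56.0.6.204  path d0:H0→d1:-→d2:-→d3:-→d4:-→d5:-→d6:-→d7:-→d8:H0  best=H0
  - 56.0.0.0/8 clear@8
  ? 56.220.0.7  path d0:H0→d1:-→d2:-→d3:-→d4:-→d5:-→d6:-→d7:-→d8:-→d9:-→d10:-→d11:-→d12:-→d13:-→d14:-→d15:-→d16:H0  best=H0
  add 56.220.202.0/24 -> H0 at depth 24
  add 151.191.172.96/28 -> H7 at depth 28
  add 151.176.0.0/12 -> H6 at depth 12
  ? 136.126.200.216  path d0:H0→d1:-→d2:-→d3:-  best=H0
  add 137.0.0.0/8 -> H4 at depth 8
  add 56.220.0.0/16 -> H3 at depth 16
  ? 151.176.0.1  path d0:H0→d1:-→d2:-→d3:-→d4:-→d5:-→d6:-→d7:-→d8:-→d9:-→d10:-→d11:-→d12:H6  best=H6
  add 137.0.0.0/8 -> H6 at depth 8
  - 137.0.0.0/8 clear@8
  add 151.191.172.107/32 -> H7 at depth 32
  ? 56.220.202.10  path d0:H0→d1:-→d2:-→d3:-→d4:-→d5:-→d6:-→d7:-→d8:-→d9:-→d10:-→d11:-→d12:-→d13:-→d14:-→d15:-→d16:H3→d17:-→d18:-→d19:-→d20:-→d21:-→d22:-→d23:-→d24:H0  best=H0
  add 137.204.167.0/25 -> H0 at depth 25
  add 137.204.167.80/28 -> H7 at depth 28
  ? 151.191.172.111  path d0:H0→d1:-→d2:-→d3:-→d4:-→d5:-→d6:-→d7:-→d8:-→d9:-→d10:-→d11:-→d12:H6→d13:-→d14:-→d15:-→d16:-→d17:-→d18:-→d19:-→d20:-→d21:-→d22:-→d23:-→d24:-→d25:-→d26:-→d27:-→d28:H7→d29:-  best=H7
  add 56.220.192.0/18 -> H0 at depth 18
  ? 137.204.167.80  path d0:H0→d1:-→d2:-→d3:-→d4:-→d5:-→d6:-→d7:-→d8:-→d9:-→d10:-→d11:-→d12:-→d13:-→d14:-→d15:-→d16:-→d17:-→d18:-→d19:-→d20:-→d21:-→d22:-→d23:-→d24:-→d25:H0→d26:-→d27:-→d28:H7  best=H7
  add 56.192.0.0/10 -> H6 at depth 10
  ? 56.194.23.246  path d0:H0→d1:-→d2:-→d3:-→d4:-→d5:-→d6:-→d7:-→d8:-→d9:-→d10:H6→d11:-  best=H6
  ? 56.220.0.234  path d0:H0→d1:-→d2:-→d3:-→d4:-→d5:-→d6:-→d7:-→d8:-→d9:-→d10:H6→d11:-→d12:-→d13:-→d14:-→d15:-→d16:H3  best=H3
  ? 151.191.172.97  path d0:H0→d1:-→d2:-→d3:-→d4:-→d5:-→d6:-→d7:-→d8:-→d9:-→d10:-→d11:-→d12:H6→d13:-→d14:-→d15:-→d16:-→d17:-→d18:-→d19:-→d20:-→d21:-→d22:-→d23:-→d24:-→d25:-→d26:-→d27:-→d28:H7  best=H7
  ? 137.204.167.13  path d0:H0→d1:-→d2:-→d3:-→d4:-→d5:-→d6:-→d7:-→d8:-→d9:-→d10:-→d11:-→d12:-→d13:-→d14:-→d15:-→d16:-→d17:-→d18:-→d19:-→d20:-→d21:-→d22:-→d23:-→d24:-→d25:H0  best=H0
  add 0.0.0.0/0 -> H0 at depth 0
  add 137.204.167.64/26 -> H4 at depth 26
  add 151.0.0.0/8 -> H2 at depth 8
  - 151.191.172.107/32 clear@32
  add 56.220.0.0/16 -> H2 at depth 16
  ? 151.191.172.99  path d0:H0→d1:-→d2:-→d3:-→d4:-→d5:-→d6:-→d7:-→d8:H2→d9:-→d10:-→d11:-→d12:H6→d13:-→d14:-→d15:-→d16:-→d17:-→d18:-→d19:-→d20:-→d21:-→d22:-→d23:-→d24:-→d25:-→d26:-→d27:-→d28:H7  best=H7

== LOOKUPS ==
["H0","H0","H0","H0","H0","H0","H0","H0","H6","H0","H7","H7","H6","H3","H7","H0","H7"]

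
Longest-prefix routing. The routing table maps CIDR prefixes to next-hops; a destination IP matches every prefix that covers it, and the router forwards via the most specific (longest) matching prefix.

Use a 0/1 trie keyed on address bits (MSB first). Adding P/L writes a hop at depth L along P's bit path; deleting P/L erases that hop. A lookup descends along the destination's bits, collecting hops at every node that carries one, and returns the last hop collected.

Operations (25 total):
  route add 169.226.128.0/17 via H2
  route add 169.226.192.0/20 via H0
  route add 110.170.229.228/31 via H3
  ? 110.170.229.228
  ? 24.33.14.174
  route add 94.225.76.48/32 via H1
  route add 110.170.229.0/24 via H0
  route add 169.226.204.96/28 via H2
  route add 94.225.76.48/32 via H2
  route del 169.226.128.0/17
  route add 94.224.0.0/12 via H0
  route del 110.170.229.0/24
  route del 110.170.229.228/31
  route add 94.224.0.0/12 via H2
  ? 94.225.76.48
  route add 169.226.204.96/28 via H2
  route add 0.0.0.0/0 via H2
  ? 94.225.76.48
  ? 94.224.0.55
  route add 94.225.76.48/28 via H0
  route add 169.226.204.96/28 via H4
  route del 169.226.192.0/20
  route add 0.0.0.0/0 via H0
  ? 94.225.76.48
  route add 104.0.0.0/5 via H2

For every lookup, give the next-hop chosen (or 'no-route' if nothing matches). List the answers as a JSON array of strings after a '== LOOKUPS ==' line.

Apply in order:
  add 169.226.128.0/17 -> H2 at depth 17
  add 169.226.192.0/20 -> H0 at depth 20
  add 110.170.229.228/31 -> H3 at depth 31
  ? 110.170.229.228  path d0:-→d1:-→d2:-→d3:-→d4:-→d5:-→d6:-→d7:-→d8:-→d9:-→d10:-→d11:-→d12:-→d13:-→d14:-→d15:-→d16:-→d17:-→d18:-→d19:-→d20:-→d21:-→d22:-→d23:-→d24:-→d25:-→d26:-→d27:-→d28:-→d29:-→d30:-→d31:H3  best=H3
  ? 24.33.14.174  path d0:-→d1:-  best=no-route
  add 94.225.76.48/32 -> H1 at depth 32
  add 110.170.229.0/24 -> H0 at depth 24
  add 169.226.204.96/28 -> H2 at depth 28
  add 94.225.76.48/32 -> H2 at depth 32
  - 169.226.128.0/17 clear@17
  add 94.224.0.0/12 -> H0 at depth 12
  - 110.170.229.0/24 clear@24
  - 110.170.229.228/31 clear@31
  add 94.224.0.0/12 -> H2 at depth 12
  ? 94.225.76.48  path d0:-→d1:-→d2:-→d3:-→d4:-→d5:-→d6:-→d7:-→d8:-→d9:-→d10:-→d11:-→d12:H2→d13:-→d14:-→d15:-→d16:-→d17:-→d18:-→d19:-→d20:-→d21:-→d22:-→d23:-→d24:-→d25:-→d26:-→d27:-→d28:-→d29:-→d30:-→d31:-→d32:H2  best=H2
  add 169.226.204.96/28 -> H2 at depth 28
  add 0.0.0.0/0 -> H2 at depth 0
  ? 94.225.76.48  path d0:H2→d1:-→d2:-→d3:-→d4:-→d5:-→d6:-→d7:-→d8:-→d9:-→d10:-→d11:-→d12:H2→d13:-→d14:-→d15:-→d16:-→d17:-→d18:-→d19:-→d20:-→d21:-→d22:-→d23:-→d24:-→d25:-→d26:-→d27:-→d28:-→d29:-→d30:-→d31:-→d32:H2  best=H2
  ? 94.224.0.55  path d0:H2→d1:-→d2:-→d3:-→d4:-→d5:-→d6:-→d7:-→d8:-→d9:-→d10:-→d11:-→d12:H2→d13:-→d14:-→d15:-  best=H2
  add 94.225.76.48/28 -> H0 at depth 28
  add 169.226.204.96/28 -> H4 at depth 28
  - 169.226.192.0/20 clear@20
  add 0.0.0.0/0 -> H0 at depth 0
  ? 94.225.76.48  path d0:H0→d1:-→d2:-→d3:-→d4:-→d5:-→d6:-→d7:-→d8:-→d9:-→d10:-→d11:-→d12:H2→d13:-→d14:-→d15:-→d16:-→d17:-→d18:-→d19:-→d20:-→d21:-→d22:-→d23:-→d24:-→d25:-→d26:-→d27:-→d28:H0→d29:-→d30:-→d31:-→d32:H2  best=H2
  add 104.0.0.0/5 -> H2 at depth 5

== LOOKUPS ==
["H3","no-route","H2","H2","H2","H2"]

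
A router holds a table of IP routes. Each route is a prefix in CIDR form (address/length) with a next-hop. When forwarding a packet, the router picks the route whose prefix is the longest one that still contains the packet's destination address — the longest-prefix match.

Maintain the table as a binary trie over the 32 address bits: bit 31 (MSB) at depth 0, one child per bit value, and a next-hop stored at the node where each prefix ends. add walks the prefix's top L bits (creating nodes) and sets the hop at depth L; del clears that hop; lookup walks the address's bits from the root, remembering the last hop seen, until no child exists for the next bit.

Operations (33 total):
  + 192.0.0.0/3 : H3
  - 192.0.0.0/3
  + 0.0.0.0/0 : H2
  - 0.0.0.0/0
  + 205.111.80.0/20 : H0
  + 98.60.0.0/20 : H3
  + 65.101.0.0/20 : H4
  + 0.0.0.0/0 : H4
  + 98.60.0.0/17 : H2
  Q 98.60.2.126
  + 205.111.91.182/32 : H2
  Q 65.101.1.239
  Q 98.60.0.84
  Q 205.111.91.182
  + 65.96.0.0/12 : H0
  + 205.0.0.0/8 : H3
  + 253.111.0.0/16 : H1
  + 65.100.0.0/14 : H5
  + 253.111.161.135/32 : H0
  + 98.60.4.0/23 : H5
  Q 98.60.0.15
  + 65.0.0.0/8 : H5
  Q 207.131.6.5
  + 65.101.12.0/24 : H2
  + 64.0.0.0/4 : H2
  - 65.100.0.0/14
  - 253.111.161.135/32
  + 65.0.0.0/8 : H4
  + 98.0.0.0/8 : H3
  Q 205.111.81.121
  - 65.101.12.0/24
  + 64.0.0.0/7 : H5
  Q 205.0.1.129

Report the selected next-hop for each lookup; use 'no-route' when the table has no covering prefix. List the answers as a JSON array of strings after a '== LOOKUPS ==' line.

Process each operation:
  add 192.0.0.0/3 -> H3 at depth 3
  - 192.0.0.0/3 clear@3
  add 0.0.0.0/0 -> H2 at depth 0
  - 0.0.0.0/0 clear@0
  add 205.111.80.0/20 -> H0 at depth 20
  add 98.60.0.0/20 -> H3 at depth 20
  add 65.101.0.0/20 -> H4 at depth 20
  add 0.0.0.0/0 -> H4 at depth 0
  add 98.60.0.0/17 -> H2 at depth 17
  Q 98.60.2.126: descend 01100010001111000000 ; hops seen [H4,H2,H3] ; pick H3
  add 205.111.91.182/32 -> H2 at depth 32
  Q 65.101.1.239: descend 01000001011001010000 ; hops seen [H4,H4] ; pick H4
  Q 98.60.0.84: descend 01100010001111000000 ; hops seen [H4,H2,H3] ; pick H3
  Q 205.111.91.182: descend 11001101011011110101101110110110 ; hops seen [H4,H0,H2] ; pick H2
  add 65.96.0.0/12 -> H0 at depth 12
  add 205.0.0.0/8 -> H3 at depth 8
  add 253.111.0.0/16 -> H1 at depth 16
  add 65.100.0.0/14 -> H5 at depth 14
  add 253.111.161.135/32 -> H0 at depth 32
  add 98.60.4.0/23 -> H5 at depth 23
  Q 98.60.0.15: descend 011000100011110000000 ; hops seen [H4,H2,H3] ; pick H3
  add 65.0.0.0/8 -> H5 at depth 8
  Q 207.131.6.5: descend 110011 ; hops seen [H4] ; pick H4
  add 65.101.12.0/24 -> H2 at depth 24
  add 64.0.0.0/4 -> H2 at depth 4
  - 65.100.0.0/14 clear@14
  - 253.111.161.135/32 clear@32
  add 65.0.0.0/8 -> H4 at depth 8
  add 98.0.0.0/8 -> H3 at depth 8
  Q 205.111.81.121: descend 11001101011011110101 ; hops seen [H4,H3,H0] ; pick H0
  - 65.101.12.0/24 clear@24
  add 64.0.0.0/7 -> H5 at depth 7
  Q 205.0.1.129: descend 110011010 ; hops seen [H4,H3] ; pick H3

== LOOKUPS ==
["H3","H4","H3","H2","H3","H4","H0","H3"]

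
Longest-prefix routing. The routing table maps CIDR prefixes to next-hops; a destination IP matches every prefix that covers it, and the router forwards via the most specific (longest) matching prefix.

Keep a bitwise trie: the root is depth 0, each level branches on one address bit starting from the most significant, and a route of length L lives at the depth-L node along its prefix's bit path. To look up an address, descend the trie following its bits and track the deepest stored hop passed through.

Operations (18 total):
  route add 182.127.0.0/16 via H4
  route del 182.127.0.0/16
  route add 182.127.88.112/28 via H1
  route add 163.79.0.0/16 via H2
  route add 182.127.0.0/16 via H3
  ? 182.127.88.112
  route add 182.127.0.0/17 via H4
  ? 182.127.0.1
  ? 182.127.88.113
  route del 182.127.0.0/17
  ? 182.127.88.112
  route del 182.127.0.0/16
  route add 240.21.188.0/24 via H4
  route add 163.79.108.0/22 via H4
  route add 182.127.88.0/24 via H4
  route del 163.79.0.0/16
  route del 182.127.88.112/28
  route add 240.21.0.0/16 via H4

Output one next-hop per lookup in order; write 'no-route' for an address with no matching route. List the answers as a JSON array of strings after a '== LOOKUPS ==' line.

Apply in order:
  + 182.127.0.0/16 (H4) depth=16
  - 182.127.0.0/16 clear@16
  + 182.127.88.112/28 (H1) depth=28
  + 163.79.0.0/16 (H2) depth=16
  + 182.127.0.0/16 (H3) depth=16
  ? 182.127.88.112  path d0:-→d1:-→d2:-→d3:-→d4:-→d5:-→d6:-→d7:-→d8:-→d9:-→d10:-→d11:-→d12:-→d13:-→d14:-→d15:-→d16:H3→d17:-→d18:-→d19:-→d20:-→d21:-→d22:-→d23:-→d24:-→d25:-→d26:-→d27:-→d28:H1  best=H1
  + 182.127.0.0/17 (H4) depth=17
  ? 182.127.0.1  path d0:-→d1:-→d2:-→d3:-→d4:-→d5:-→d6:-→d7:-→d8:-→d9:-→d10:-→d11:-→d12:-→d13:-→d14:-→d15:-→d16:H3→d17:H4  best=H4
  ? 182.127.88.113  path d0:-→d1:-→d2:-→d3:-→d4:-→d5:-→d6:-→d7:-→d8:-→d9:-→d10:-→d11:-→d12:-→d13:-→d14:-→d15:-→d16:H3→d17:H4→d18:-→d19:-→d20:-→d21:-→d22:-→d23:-→d24:-→d25:-→d26:-→d27:-→d28:H1  best=H1
  - 182.127.0.0/17 clear@17
  ? 182.127.88.112  path d0:-→d1:-→d2:-→d3:-→d4:-→d5:-→d6:-→d7:-→d8:-→d9:-→d10:-→d11:-→d12:-→d13:-→d14:-→d15:-→d16:H3→d17:-→d18:-→d19:-→d20:-→d21:-→d22:-→d23:-→d24:-→d25:-→d26:-→d27:-→d28:H1  best=H1
  - 182.127.0.0/16 clear@16
  + 240.21.188.0/24 (H4) depth=24
  + 163.79.108.0/22 (H4) depth=22
  + 182.127.88.0/24 (H4) depth=24
  - 163.79.0.0/16 clear@16
  - 182.127.88.112/28 clear@28
  + 240.21.0.0/16 (H4) depth=16

== LOOKUPS ==
["H1","H4","H1","H1"]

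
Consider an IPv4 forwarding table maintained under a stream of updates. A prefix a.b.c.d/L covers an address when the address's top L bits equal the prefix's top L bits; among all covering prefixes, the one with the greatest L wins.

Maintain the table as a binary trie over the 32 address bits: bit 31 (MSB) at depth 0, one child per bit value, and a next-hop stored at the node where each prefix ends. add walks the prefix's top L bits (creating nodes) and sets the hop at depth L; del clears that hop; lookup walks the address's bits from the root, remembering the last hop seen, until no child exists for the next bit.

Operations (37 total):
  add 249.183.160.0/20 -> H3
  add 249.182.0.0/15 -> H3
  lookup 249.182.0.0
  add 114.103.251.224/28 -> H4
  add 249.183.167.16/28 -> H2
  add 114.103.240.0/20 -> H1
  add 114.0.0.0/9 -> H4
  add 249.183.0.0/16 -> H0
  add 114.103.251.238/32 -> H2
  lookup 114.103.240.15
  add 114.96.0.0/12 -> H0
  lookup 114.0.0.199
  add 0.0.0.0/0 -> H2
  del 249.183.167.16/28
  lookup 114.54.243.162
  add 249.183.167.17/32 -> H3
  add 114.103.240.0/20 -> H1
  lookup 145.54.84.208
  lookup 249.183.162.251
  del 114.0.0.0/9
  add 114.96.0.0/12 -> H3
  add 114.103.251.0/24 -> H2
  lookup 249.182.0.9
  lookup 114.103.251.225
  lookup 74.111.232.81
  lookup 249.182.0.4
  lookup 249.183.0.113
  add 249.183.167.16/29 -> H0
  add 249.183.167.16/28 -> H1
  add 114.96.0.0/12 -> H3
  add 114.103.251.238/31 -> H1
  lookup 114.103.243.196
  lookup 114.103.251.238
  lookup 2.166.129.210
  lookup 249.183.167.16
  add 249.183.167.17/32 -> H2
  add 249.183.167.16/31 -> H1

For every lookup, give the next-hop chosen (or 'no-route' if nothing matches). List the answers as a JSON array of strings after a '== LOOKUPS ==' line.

Process each operation:
  + 249.183.160.0/20 (H3) depth=20
  + 249.182.0.0/15 (H3) depth=15
  Q 249.182.0.0: descend 111110011011011 ; hops seen [H3] ; pick H3
  + 114.103.251.224/28 (H4) depth=28
  + 249.183.167.16/28 (H2) depth=28
  + 114.103.240.0/20 (H1) depth=20
  + 114.0.0.0/9 (H4) depth=9
  + 249.183.0.0/16 (H0) depth=16
  + 114.103.251.238/32 (H2) depth=32
  Q 114.103.240.15: descend 01110010011001111111 ; hops seen [H4,H1] ; pick H1
  + 114.96.0.0/12 (H0) depth=12
  Q 114.0.0.199: descend 011100100 ; hops seen [H4] ; pick H4
  + 0.0.0.0/0 (H2) depth=0
  del 249.183.167.16/28 (clear depth 28)
  Q 114.54.243.162: descend 011100100 ; hops seen [H2,H4] ; pick H4
  + 249.183.167.17/32 (H3) depth=32
  + 114.103.240.0/20 (H1) depth=20
  Q 145.54.84.208: descend 1 ; hops seen [H2] ; pick H2
  Q 249.183.162.251: descend 111110011011011110100 ; hops seen [H2,H3,H0,H3] ; pick H3
  del 114.0.0.0/9 (clear depth 9)
  + 114.96.0.0/12 (H3) depth=12
  + 114.103.251.0/24 (H2) depth=24
  Q 249.182.0.9: descend 111110011011011 ; hops seen [H2,H3] ; pick H3
  Q 114.103.251.225: descend 0111001001100111111110111110 ; hops seen [H2,H3,H1,H2,H4] ; pick H4
  Q 74.111.232.81: descend 01 ; hops seen [H2] ; pick H2
  Q 249.182.0.4: descend 111110011011011 ; hops seen [H2,H3] ; pick H3
  Q 249.183.0.113: descend 1111100110110111 ; hops seen [H2,H3,H0] ; pick H0
  + 249.183.167.16/29 (H0) depth=29
  + 249.183.167.16/28 (H1) depth=28
  + 114.96.0.0/12 (H3) depth=12
  + 114.103.251.238/31 (H1) depth=31
  Q 114.103.243.196: descend 01110010011001111111 ; hops seen [H2,H3,H1] ; pick H1
  Q 114.103.251.238: descend 01110010011001111111101111101110 ; hops seen [H2,H3,H1,H2,H4,H1,H2] ; pick H2
  Q 2.166.129.210: descend 0 ; hops seen [H2] ; pick H2
  Q 249.183.167.16: descend 1111100110110111101001110001000 ; hops seen [H2,H3,H0,H3,H1,H0] ; pick H0
  + 249.183.167.17/32 (H2) depth=32
  + 249.183.167.16/31 (H1) depth=31

== LOOKUPS ==
["H3","H1","H4","H4","H2","H3","H3","H4","H2","H3","H0","H1","H2","H2","H0"]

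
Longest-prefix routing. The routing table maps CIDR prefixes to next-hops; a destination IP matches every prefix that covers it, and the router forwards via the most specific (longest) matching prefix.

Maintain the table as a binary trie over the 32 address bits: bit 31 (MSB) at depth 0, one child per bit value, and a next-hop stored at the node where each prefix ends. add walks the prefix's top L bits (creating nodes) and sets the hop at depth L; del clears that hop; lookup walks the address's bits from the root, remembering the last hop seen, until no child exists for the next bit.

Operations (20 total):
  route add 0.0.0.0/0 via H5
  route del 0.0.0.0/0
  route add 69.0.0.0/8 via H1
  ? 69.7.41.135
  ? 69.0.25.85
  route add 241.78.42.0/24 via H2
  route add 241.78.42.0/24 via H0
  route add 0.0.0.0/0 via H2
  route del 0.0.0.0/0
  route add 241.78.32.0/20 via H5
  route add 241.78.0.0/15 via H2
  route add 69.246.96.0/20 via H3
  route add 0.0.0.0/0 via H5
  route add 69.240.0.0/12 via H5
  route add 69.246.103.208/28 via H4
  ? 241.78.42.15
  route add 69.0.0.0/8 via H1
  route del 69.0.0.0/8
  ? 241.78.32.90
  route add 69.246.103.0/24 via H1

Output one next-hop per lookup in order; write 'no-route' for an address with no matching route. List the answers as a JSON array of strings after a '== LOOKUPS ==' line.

Process each operation:
  add 0.0.0.0/0 -> H5 at depth 0
  - 0.0.0.0/0 clear@0
  add 69.0.0.0/8 -> H1 at depth 8
  ? 69.7.41.135  path d0:-→d1:-→d2:-→d3:-→d4:-→d5:-→d6:-→d7:-→d8:H1  best=H1
  ? 69.0.25.85  path d0:-→d1:-→d2:-→d3:-→d4:-→d5:-→d6:-→d7:-→d8:H1  best=H1
  add 241.78.42.0/24 -> H2 at depth 24
  add 241.78.42.0/24 -> H0 at depth 24
  add 0.0.0.0/0 -> H2 at depth 0
  - 0.0.0.0/0 clear@0
  add 241.78.32.0/20 -> H5 at depth 20
  add 241.78.0.0/15 -> H2 at depth 15
  add 69.246.96.0/20 -> H3 at depth 20
  add 0.0.0.0/0 -> H5 at depth 0
  add 69.240.0.0/12 -> H5 at depth 12
  add 69.246.103.208/28 -> H4 at depth 28
  ? 241.78.42.15  path d0:H5→d1:-→d2:-→d3:-→d4:-→d5:-→d6:-→d7:-→d8:-→d9:-→d10:-→d11:-→d12:-→d13:-→d14:-→d15:H2→d16:-→d17:-→d18:-→d19:-→d20:H5→d21:-→d22:-→d23:-→d24:H0  best=H0
  add 69.0.0.0/8 -> H1 at depth 8
  - 69.0.0.0/8 clear@8
  ? 241.78.32.90  path d0:H5→d1:-→d2:-→d3:-→d4:-→d5:-→d6:-→d7:-→d8:-→d9:-→d10:-→d11:-→d12:-→d13:-→d14:-→d15:H2→d16:-→d17:-→d18:-→d19:-→d20:H5  best=H5
  add 69.246.103.0/24 -> H1 at depth 24

== LOOKUPS ==
["H1","H1","H0","H5"]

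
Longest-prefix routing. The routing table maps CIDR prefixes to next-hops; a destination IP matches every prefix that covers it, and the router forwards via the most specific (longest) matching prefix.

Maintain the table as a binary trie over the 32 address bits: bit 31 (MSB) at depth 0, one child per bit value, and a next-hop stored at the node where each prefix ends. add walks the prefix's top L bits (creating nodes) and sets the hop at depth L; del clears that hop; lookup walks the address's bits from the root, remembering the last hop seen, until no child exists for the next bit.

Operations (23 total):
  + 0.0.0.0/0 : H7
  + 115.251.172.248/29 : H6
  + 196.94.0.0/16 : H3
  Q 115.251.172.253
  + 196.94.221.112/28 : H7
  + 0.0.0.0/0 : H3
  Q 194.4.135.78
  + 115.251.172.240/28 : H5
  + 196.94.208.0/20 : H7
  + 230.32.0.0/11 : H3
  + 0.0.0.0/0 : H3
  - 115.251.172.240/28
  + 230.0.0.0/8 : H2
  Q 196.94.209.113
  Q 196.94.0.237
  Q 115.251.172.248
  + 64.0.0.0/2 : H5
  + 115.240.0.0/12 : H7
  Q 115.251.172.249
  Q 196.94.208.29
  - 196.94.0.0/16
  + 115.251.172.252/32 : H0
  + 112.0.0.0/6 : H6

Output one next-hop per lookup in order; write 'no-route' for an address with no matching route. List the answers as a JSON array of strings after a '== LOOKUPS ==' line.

Trace:
  add 0.0.0.0/0 -> H7 at depth 0
  add 115.251.172.248/29 -> H6 at depth 29
  add 196.94.0.0/16 -> H3 at depth 16
  lookup 115.251.172.253: bits 01110011111110111010110011111 walk d0:H7→d1:-→d2:-→d3:-→d4:-→d5:-→d6:-→d7:-→d8:-→d9:-→d10:-→d11:-→d12:-→d13:-→d14:-→d15:-→d16:-→d17:-→d18:-→d19:-→d20:-→d21:-→d22:-→d23:-→d24:-→d25:-→d26:-→d27:-→d28:-→d29:H6 -> H6
  add 196.94.221.112/28 -> H7 at depth 28
  add 0.0.0.0/0 -> H3 at depth 0
  lookup 194.4.135.78: bits 11000 walk d0:H3→d1:-→d2:-→d3:-→d4:-→d5:- -> H3
  add 115.251.172.240/28 -> H5 at depth 28
  add 196.94.208.0/20 -> H7 at depth 20
  add 230.32.0.0/11 -> H3 at depth 11
  add 0.0.0.0/0 -> H3 at depth 0
  - 115.251.172.240/28 clear@28
  add 230.0.0.0/8 -> H2 at depth 8
  lookup 196.94.209.113: bits 11000100010111101101 walk d0:H3→d1:-→d2:-→d3:-→d4:-→d5:-→d6:-→d7:-→d8:-→d9:-→d10:-→d11:-→d12:-→d13:-→d14:-→d15:-→d16:H3→d17:-→d18:-→d19:-→d20:H7 -> H7
  lookup 196.94.0.237: bits 1100010001011110 walk d0:H3→d1:-→d2:-→d3:-→d4:-→d5:-→d6:-→d7:-→d8:-→d9:-→d10:-→d11:-→d12:-→d13:-→d14:-→d15:-→d16:H3 -> H3
  lookup 115.251.172.248: bits 01110011111110111010110011111 walk d0:H3→d1:-→d2:-→d3:-→d4:-→d5:-→d6:-→d7:-→d8:-→d9:-→d10:-→d11:-→d12:-→d13:-→d14:-→d15:-→d16:-→d17:-→d18:-→d19:-→d20:-→d21:-→d22:-→d23:-→d24:-→d25:-→d26:-→d27:-→d28:-→d29:H6 -> H6
  add 64.0.0.0/2 -> H5 at depth 2
  add 115.240.0.0/12 -> H7 at depth 12
  lookup 115.251.172.249: bits 01110011111110111010110011111 walk d0:H3→d1:-→d2:H5→d3:-→d4:-→d5:-→d6:-→d7:-→d8:-→d9:-→d10:-→d11:-→d12:H7→d13:-→d14:-→d15:-→d16:-→d17:-→d18:-→d19:-→d20:-→d21:-→d22:-→d23:-→d24:-→d25:-→d26:-→d27:-→d28:-→d29:H6 -> H6
  lookup 196.94.208.29: bits 11000100010111101101 walk d0:H3→d1:-→d2:-→d3:-→d4:-→d5:-→d6:-→d7:-→d8:-→d9:-→d10:-→d11:-→d12:-→d13:-→d14:-→d15:-→d16:H3→d17:-→d18:-→d19:-→d20:H7 -> H7
  - 196.94.0.0/16 clear@16
  add 115.251.172.252/32 -> H0 at depth 32
  add 112.0.0.0/6 -> H6 at depth 6

== LOOKUPS ==
["H6","H3","H7","H3","H6","H6","H7"]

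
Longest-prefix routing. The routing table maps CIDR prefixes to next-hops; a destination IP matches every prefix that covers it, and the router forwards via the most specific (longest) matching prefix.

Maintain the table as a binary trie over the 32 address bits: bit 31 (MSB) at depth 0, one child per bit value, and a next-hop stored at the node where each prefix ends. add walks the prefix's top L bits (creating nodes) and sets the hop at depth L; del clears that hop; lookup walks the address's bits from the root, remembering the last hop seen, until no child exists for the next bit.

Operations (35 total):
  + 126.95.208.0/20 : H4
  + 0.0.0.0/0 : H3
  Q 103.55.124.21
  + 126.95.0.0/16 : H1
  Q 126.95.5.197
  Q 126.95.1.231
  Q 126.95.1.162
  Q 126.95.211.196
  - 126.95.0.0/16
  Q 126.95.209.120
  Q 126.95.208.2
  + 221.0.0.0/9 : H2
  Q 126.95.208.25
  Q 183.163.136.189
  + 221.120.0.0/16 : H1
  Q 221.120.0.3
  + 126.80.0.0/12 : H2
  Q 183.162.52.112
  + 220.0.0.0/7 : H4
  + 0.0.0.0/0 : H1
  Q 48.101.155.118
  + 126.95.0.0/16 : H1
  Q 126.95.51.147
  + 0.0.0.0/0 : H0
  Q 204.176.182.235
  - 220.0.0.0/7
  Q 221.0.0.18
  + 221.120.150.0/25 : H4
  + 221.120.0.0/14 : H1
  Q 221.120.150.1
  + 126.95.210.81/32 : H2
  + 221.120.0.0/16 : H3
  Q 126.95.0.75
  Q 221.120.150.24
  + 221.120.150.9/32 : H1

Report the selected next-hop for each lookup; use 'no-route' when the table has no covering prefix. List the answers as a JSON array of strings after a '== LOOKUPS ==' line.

Apply in order:
  add 126.95.208.0/20 -> H4 at depth 20
  add 0.0.0.0/0 -> H3 at depth 0
  lookup 103.55.124.21: bits 011 walk d0:H3→d1:-→d2:-→d3:- -> H3
  add 126.95.0.0/16 -> H1 at depth 16
  lookup 126.95.5.197: bits 0111111001011111 walk d0:H3→d1:-→d2:-→d3:-→d4:-→d5:-→d6:-→d7:-→d8:-→d9:-→d10:-→d11:-→d12:-→d13:-→d14:-→d15:-→d16:H1 -> H1
  lookup 126.95.1.231: bits 0111111001011111 walk d0:H3→d1:-→d2:-→d3:-→d4:-→d5:-→d6:-→d7:-→d8:-→d9:-→d10:-→d11:-→d12:-→d13:-→d14:-→d15:-→d16:H1 -> H1
  lookup 126.95.1.162: bits 0111111001011111 walk d0:H3→d1:-→d2:-→d3:-→d4:-→d5:-→d6:-→d7:-→d8:-→d9:-→d10:-→d11:-→d12:-→d13:-→d14:-→d15:-→d16:H1 -> H1
  lookup 126.95.211.196: bits 01111110010111111101 walk d0:H3→d1:-→d2:-→d3:-→d4:-→d5:-→d6:-→d7:-→d8:-→d9:-→d10:-→d11:-→d12:-→d13:-→d14:-→d15:-→d16:H1→d17:-→d18:-→d19:-→d20:H4 -> H4
  del 126.95.0.0/16 (clear depth 16)
  lookup 126.95.209.120: bits 01111110010111111101 walk d0:H3→d1:-→d2:-→d3:-→d4:-→d5:-→d6:-→d7:-→d8:-→d9:-→d10:-→d11:-→d12:-→d13:-→d14:-→d15:-→d16:-→d17:-→d18:-→d19:-→d20:H4 -> H4
  lookup 126.95.208.2: bits 01111110010111111101 walk d0:H3→d1:-→d2:-→d3:-→d4:-→d5:-→d6:-→d7:-→d8:-→d9:-→d10:-→d11:-→d12:-→d13:-→d14:-→d15:-→d16:-→d17:-→d18:-→d19:-→d20:H4 -> H4
  add 221.0.0.0/9 -> H2 at depth 9
  lookup 126.95.208.25: bits 01111110010111111101 walk d0:H3→d1:-→d2:-→d3:-→d4:-→d5:-→d6:-→d7:-→d8:-→d9:-→d10:-→d11:-→d12:-→d13:-→d14:-→d15:-→d16:-→d17:-→d18:-→d19:-→d20:H4 -> H4
  lookup 183.163.136.189: bits 1 walk d0:H3→d1:- -> H3
  add 221.120.0.0/16 -> H1 at depth 16
  lookup 221.120.0.3: bits 1101110101111000 walk d0:H3→d1:-→d2:-→d3:-→d4:-→d5:-→d6:-→d7:-→d8:-→d9:H2→d10:-→d11:-→d12:-→d13:-→d14:-→d15:-→d16:H1 -> H1
  add 126.80.0.0/12 -> H2 at depth 12
  lookup 183.162.52.112: bits 1 walk d0:H3→d1:- -> H3
  add 220.0.0.0/7 -> H4 at depth 7
  add 0.0.0.0/0 -> H1 at depth 0
  lookup 48.101.155.118: bits 0 walk d0:H1→d1:- -> H1
  add 126.95.0.0/16 -> H1 at depth 16
  lookup 126.95.51.147: bits 0111111001011111 walk d0:H1→d1:-→d2:-→d3:-→d4:-→d5:-→d6:-→d7:-→d8:-→d9:-→d10:-→d11:-→d12:H2→d13:-→d14:-→d15:-→d16:H1 -> H1
  add 0.0.0.0/0 -> H0 at depth 0
  lookup 204.176.182.235: bits 110 walk d0:H0→d1:-→d2:-→d3:- -> H0
  del 220.0.0.0/7 (clear depth 7)
  lookup 221.0.0.18: bits 110111010 walk d0:H0→d1:-→d2:-→d3:-→d4:-→d5:-→d6:-→d7:-→d8:-→d9:H2 -> H2
  add 221.120.150.0/25 -> H4 at depth 25
  add 221.120.0.0/14 -> H1 at depth 14
  lookup 221.120.150.1: bits 1101110101111000100101100 walk d0:H0→d1:-→d2:-→d3:-→d4:-→d5:-→d6:-→d7:-→d8:-→d9:H2→d10:-→d11:-→d12:-→d13:-→d14:H1→d15:-→d16:H1→d17:-→d18:-→d19:-→d20:-→d21:-→d22:-→d23:-→d24:-→d25:H4 -> H4
  add 126.95.210.81/32 -> H2 at depth 32
  add 221.120.0.0/16 -> H3 at depth 16
  lookup 126.95.0.75: bits 0111111001011111 walk d0:H0→d1:-→d2:-→d3:-→d4:-→d5:-→d6:-→d7:-→d8:-→d9:-→d10:-→d11:-→d12:H2→d13:-→d14:-→d15:-→d16:H1 -> H1
  lookup 221.120.150.24: bits 1101110101111000100101100 walk d0:H0→d1:-→d2:-→d3:-→d4:-→d5:-→d6:-→d7:-→d8:-→d9:H2→d10:-→d11:-→d12:-→d13:-→d14:H1→d15:-→d16:H3→d17:-→d18:-→d19:-→d20:-→d21:-→d22:-→d23:-→d24:-→d25:H4 -> H4
  add 221.120.150.9/32 -> H1 at depth 32

== LOOKUPS ==
["H3","H1","H1","H1","H4","H4","H4","H4","H3","H1","H3","H1","H1","H0","H2","H4","H1","H4"]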